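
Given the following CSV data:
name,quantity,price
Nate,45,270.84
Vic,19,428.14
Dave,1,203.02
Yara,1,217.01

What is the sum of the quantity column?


Values in 'quantity' column:
  Row 1: 45
  Row 2: 19
  Row 3: 1
  Row 4: 1
Sum = 45 + 19 + 1 + 1 = 66

ANSWER: 66


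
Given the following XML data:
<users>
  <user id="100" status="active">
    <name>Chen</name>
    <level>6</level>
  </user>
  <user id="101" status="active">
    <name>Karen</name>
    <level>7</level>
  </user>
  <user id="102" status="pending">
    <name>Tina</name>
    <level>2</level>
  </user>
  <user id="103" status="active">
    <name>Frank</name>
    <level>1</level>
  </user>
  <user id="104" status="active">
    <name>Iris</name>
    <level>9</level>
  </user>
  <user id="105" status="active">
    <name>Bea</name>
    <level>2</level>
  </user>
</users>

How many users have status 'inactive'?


Counting users with status='inactive':
Count: 0

ANSWER: 0


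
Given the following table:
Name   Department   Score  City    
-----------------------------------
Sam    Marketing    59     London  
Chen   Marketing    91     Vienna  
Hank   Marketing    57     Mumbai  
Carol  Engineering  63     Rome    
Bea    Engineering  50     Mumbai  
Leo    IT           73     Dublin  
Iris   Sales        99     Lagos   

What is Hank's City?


Row 3: Hank
City = Mumbai

ANSWER: Mumbai


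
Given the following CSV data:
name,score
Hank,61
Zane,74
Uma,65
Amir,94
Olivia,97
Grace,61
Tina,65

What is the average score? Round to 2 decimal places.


Scores: 61, 74, 65, 94, 97, 61, 65
Sum = 517
Count = 7
Average = 517 / 7 = 73.86

ANSWER: 73.86


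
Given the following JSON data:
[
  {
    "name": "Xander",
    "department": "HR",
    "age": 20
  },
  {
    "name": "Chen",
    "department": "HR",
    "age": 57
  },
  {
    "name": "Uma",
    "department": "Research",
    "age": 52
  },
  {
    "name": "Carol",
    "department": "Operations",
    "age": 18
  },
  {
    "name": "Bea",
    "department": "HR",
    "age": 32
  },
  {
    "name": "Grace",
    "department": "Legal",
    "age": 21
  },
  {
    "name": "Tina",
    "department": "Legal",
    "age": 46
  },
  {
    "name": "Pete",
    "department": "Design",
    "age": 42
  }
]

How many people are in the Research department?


Scanning records for department = Research
  Record 2: Uma
Count: 1

ANSWER: 1


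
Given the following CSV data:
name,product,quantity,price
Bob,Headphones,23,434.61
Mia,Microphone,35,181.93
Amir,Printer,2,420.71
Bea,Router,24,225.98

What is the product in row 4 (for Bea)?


Row 4: Bea
Column 'product' = Router

ANSWER: Router


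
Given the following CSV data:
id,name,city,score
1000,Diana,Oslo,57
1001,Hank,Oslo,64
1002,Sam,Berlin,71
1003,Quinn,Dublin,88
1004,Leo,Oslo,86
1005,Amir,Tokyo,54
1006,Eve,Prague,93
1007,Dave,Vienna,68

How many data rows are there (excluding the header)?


Counting rows (excluding header):
Header: id,name,city,score
Data rows: 8

ANSWER: 8


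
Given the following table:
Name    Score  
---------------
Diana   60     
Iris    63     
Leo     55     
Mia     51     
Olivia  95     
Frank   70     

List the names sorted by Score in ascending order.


Sorting by Score (ascending):
  Mia: 51
  Leo: 55
  Diana: 60
  Iris: 63
  Frank: 70
  Olivia: 95


ANSWER: Mia, Leo, Diana, Iris, Frank, Olivia


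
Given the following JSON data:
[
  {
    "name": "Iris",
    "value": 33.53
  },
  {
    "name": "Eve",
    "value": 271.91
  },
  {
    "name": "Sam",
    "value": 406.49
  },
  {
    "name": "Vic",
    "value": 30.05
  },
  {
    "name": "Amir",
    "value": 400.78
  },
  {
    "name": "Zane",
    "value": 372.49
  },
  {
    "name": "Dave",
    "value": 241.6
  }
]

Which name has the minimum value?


Comparing values:
  Iris: 33.53
  Eve: 271.91
  Sam: 406.49
  Vic: 30.05
  Amir: 400.78
  Zane: 372.49
  Dave: 241.6
Minimum: Vic (30.05)

ANSWER: Vic


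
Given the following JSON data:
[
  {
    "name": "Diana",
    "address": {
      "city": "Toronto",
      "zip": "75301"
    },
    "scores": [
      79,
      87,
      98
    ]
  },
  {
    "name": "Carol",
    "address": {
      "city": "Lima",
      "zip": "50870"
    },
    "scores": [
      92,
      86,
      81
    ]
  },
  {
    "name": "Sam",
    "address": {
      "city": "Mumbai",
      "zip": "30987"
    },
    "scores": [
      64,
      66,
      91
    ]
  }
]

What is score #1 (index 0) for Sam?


Path: records[2].scores[0]
Value: 64

ANSWER: 64


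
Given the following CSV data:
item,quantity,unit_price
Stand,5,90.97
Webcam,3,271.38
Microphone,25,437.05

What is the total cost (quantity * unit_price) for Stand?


Row: Stand
quantity = 5
unit_price = 90.97
total = 5 * 90.97 = 454.85

ANSWER: 454.85


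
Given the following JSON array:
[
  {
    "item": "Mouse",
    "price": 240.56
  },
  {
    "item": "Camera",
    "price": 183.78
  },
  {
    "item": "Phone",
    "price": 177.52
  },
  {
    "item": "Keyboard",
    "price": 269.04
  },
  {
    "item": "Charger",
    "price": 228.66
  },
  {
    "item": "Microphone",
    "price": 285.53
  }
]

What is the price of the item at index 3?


Array index 3 -> Keyboard
price = 269.04

ANSWER: 269.04


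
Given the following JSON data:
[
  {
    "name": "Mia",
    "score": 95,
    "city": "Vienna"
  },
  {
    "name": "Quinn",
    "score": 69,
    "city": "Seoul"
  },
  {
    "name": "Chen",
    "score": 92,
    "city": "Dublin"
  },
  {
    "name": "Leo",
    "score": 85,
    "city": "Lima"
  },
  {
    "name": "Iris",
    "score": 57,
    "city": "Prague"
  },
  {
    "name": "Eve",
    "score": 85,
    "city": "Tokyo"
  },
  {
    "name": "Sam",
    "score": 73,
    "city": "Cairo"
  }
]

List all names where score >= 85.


Filtering records where score >= 85:
  Mia (score=95) -> YES
  Quinn (score=69) -> no
  Chen (score=92) -> YES
  Leo (score=85) -> YES
  Iris (score=57) -> no
  Eve (score=85) -> YES
  Sam (score=73) -> no


ANSWER: Mia, Chen, Leo, Eve


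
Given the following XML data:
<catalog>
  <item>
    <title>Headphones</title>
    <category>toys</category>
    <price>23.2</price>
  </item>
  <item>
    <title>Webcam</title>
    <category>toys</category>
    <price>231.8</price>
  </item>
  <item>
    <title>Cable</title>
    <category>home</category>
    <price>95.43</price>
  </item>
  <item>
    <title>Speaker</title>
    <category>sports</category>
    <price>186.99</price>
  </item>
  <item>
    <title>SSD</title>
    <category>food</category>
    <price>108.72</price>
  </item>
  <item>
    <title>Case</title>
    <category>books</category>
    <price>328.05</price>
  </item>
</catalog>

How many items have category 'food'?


Scanning <item> elements for <category>food</category>:
  Item 5: SSD -> MATCH
Count: 1

ANSWER: 1


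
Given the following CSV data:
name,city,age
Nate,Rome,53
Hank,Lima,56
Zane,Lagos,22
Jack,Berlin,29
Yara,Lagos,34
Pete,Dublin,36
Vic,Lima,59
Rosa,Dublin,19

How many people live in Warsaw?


Scanning city column for 'Warsaw':
Total matches: 0

ANSWER: 0


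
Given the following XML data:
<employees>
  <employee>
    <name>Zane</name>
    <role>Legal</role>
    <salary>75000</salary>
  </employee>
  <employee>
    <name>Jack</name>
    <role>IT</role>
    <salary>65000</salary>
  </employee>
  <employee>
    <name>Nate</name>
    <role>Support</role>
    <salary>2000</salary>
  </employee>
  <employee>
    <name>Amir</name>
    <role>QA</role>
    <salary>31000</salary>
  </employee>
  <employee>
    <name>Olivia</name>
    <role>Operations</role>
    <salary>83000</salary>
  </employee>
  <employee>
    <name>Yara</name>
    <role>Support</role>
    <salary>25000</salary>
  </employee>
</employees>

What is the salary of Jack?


Searching for <employee> with <name>Jack</name>
Found at position 2
<salary>65000</salary>

ANSWER: 65000


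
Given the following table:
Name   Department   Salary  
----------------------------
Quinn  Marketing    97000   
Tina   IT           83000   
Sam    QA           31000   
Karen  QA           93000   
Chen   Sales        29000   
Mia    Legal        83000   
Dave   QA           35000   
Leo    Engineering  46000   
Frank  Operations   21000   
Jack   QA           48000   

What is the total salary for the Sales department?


Sales department members:
  Chen: 29000
Total = 29000 = 29000

ANSWER: 29000


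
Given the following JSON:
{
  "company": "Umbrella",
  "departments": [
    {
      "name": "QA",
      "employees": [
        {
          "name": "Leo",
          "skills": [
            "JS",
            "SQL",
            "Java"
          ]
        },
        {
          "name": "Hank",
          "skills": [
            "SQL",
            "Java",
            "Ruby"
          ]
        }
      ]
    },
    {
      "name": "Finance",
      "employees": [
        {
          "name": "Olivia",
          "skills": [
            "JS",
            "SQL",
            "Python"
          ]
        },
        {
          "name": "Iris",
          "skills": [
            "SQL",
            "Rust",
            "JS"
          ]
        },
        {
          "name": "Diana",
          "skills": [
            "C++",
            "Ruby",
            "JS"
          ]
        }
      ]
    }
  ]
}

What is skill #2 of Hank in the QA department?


Path: departments[0].employees[1].skills[1]
Value: Java

ANSWER: Java


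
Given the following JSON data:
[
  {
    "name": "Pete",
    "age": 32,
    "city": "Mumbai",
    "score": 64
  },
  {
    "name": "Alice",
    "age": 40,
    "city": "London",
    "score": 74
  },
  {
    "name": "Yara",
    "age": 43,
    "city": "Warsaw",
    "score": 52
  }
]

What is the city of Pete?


Looking up record where name = Pete
Record index: 0
Field 'city' = Mumbai

ANSWER: Mumbai


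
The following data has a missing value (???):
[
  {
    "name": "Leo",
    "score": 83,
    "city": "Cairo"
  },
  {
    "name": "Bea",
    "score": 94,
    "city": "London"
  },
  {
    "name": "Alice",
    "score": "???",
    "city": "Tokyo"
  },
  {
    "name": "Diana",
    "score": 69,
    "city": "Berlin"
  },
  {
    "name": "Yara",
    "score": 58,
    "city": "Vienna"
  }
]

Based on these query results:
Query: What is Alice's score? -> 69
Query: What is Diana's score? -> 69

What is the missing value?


The missing value is Alice's score
From query: Alice's score = 69

ANSWER: 69


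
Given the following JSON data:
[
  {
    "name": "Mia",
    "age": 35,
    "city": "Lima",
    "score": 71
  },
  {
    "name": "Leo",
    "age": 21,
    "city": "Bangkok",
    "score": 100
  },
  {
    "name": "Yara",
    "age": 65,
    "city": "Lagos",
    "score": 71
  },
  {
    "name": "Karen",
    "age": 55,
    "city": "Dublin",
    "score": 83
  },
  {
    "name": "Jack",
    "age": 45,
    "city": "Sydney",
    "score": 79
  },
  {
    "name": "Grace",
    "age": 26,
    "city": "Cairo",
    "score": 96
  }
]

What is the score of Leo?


Looking up record where name = Leo
Record index: 1
Field 'score' = 100

ANSWER: 100


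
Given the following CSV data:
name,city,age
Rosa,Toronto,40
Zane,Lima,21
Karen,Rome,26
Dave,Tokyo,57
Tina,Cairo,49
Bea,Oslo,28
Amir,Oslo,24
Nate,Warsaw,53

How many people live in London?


Scanning city column for 'London':
Total matches: 0

ANSWER: 0


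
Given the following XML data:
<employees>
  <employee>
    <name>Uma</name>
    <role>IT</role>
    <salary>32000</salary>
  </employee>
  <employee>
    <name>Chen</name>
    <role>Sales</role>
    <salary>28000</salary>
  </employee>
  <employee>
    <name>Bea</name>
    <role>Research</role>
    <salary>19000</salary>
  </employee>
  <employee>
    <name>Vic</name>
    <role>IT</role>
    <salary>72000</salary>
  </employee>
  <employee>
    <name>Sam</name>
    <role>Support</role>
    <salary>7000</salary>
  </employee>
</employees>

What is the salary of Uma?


Searching for <employee> with <name>Uma</name>
Found at position 1
<salary>32000</salary>

ANSWER: 32000


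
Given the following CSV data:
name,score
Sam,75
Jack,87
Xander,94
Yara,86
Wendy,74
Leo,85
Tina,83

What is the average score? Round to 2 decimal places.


Scores: 75, 87, 94, 86, 74, 85, 83
Sum = 584
Count = 7
Average = 584 / 7 = 83.43

ANSWER: 83.43


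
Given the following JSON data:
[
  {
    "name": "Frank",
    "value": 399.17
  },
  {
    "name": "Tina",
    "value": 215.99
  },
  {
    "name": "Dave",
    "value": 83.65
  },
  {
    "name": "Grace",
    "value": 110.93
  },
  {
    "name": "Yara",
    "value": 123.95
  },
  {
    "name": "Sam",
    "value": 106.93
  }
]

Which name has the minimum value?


Comparing values:
  Frank: 399.17
  Tina: 215.99
  Dave: 83.65
  Grace: 110.93
  Yara: 123.95
  Sam: 106.93
Minimum: Dave (83.65)

ANSWER: Dave


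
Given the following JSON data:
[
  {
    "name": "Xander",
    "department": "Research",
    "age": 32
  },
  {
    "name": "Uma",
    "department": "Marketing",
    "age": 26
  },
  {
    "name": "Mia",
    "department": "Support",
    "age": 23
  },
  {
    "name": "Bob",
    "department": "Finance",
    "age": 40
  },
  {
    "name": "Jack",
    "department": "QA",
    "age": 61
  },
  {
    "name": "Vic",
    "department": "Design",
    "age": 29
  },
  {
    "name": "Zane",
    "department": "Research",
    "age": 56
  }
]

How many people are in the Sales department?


Scanning records for department = Sales
  No matches found
Count: 0

ANSWER: 0


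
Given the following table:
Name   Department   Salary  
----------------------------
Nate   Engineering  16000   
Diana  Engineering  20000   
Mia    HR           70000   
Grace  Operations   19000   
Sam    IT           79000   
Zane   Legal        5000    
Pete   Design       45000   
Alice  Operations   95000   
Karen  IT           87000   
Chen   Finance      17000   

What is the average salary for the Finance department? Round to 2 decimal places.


Finance department members:
  Chen: 17000
Sum = 17000
Count = 1
Average = 17000 / 1 = 17000.00

ANSWER: 17000.00


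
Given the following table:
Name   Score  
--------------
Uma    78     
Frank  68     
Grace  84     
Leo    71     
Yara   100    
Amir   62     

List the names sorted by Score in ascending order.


Sorting by Score (ascending):
  Amir: 62
  Frank: 68
  Leo: 71
  Uma: 78
  Grace: 84
  Yara: 100


ANSWER: Amir, Frank, Leo, Uma, Grace, Yara


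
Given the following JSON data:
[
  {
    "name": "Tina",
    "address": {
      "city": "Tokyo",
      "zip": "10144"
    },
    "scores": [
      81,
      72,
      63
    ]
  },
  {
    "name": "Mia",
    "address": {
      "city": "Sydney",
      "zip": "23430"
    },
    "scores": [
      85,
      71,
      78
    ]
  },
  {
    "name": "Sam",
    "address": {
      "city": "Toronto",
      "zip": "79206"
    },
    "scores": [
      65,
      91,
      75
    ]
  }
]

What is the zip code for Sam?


Path: records[2].address.zip
Value: 79206

ANSWER: 79206


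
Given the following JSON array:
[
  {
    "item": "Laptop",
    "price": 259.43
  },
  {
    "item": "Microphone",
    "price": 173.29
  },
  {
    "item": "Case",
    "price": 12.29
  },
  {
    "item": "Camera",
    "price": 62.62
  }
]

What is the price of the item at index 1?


Array index 1 -> Microphone
price = 173.29

ANSWER: 173.29


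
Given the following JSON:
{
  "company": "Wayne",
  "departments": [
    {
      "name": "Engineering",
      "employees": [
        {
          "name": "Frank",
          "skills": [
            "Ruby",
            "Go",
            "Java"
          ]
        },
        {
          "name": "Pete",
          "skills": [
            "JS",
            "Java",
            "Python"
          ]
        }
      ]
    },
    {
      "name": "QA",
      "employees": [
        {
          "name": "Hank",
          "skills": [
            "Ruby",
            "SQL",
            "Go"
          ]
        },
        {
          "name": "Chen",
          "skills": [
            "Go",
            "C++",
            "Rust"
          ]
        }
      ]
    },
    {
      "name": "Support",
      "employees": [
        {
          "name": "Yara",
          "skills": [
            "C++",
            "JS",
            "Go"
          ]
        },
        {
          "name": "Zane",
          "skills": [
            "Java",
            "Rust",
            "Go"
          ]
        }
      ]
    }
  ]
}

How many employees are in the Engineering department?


Path: departments[0].employees
Count: 2

ANSWER: 2


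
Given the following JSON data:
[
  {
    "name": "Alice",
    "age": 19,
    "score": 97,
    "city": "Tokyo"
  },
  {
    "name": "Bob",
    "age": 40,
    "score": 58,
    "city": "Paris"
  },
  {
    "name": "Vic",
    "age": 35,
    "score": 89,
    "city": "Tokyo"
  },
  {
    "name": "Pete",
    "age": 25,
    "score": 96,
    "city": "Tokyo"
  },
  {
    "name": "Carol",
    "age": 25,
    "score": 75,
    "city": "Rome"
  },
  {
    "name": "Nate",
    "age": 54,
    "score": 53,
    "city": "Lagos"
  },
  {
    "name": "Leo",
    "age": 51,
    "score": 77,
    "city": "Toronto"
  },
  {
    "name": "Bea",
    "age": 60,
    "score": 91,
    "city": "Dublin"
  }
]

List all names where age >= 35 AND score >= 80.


Checking both conditions:
  Alice (age=19, score=97) -> no
  Bob (age=40, score=58) -> no
  Vic (age=35, score=89) -> YES
  Pete (age=25, score=96) -> no
  Carol (age=25, score=75) -> no
  Nate (age=54, score=53) -> no
  Leo (age=51, score=77) -> no
  Bea (age=60, score=91) -> YES


ANSWER: Vic, Bea


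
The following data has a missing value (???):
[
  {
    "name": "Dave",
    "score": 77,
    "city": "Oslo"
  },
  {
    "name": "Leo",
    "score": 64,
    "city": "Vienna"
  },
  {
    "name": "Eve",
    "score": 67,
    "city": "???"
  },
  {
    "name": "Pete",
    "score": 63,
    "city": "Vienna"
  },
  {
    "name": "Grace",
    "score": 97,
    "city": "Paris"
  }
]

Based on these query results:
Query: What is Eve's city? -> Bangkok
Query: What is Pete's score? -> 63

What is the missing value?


The missing value is Eve's city
From query: Eve's city = Bangkok

ANSWER: Bangkok


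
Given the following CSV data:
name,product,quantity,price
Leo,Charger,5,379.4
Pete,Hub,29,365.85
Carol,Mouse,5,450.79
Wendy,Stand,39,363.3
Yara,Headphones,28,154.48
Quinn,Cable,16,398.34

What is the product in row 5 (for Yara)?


Row 5: Yara
Column 'product' = Headphones

ANSWER: Headphones


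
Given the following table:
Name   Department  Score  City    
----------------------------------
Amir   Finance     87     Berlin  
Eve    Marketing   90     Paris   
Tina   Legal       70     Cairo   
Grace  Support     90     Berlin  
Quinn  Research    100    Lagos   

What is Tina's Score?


Row 3: Tina
Score = 70

ANSWER: 70


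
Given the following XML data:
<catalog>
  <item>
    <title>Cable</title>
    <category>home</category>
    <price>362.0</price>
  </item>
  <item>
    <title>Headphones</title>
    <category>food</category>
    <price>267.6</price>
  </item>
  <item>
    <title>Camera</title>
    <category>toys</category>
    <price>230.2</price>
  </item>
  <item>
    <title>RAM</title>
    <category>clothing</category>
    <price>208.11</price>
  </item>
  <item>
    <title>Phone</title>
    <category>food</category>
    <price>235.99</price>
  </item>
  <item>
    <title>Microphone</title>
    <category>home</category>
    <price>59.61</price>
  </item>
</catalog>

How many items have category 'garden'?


Scanning <item> elements for <category>garden</category>:
Count: 0

ANSWER: 0


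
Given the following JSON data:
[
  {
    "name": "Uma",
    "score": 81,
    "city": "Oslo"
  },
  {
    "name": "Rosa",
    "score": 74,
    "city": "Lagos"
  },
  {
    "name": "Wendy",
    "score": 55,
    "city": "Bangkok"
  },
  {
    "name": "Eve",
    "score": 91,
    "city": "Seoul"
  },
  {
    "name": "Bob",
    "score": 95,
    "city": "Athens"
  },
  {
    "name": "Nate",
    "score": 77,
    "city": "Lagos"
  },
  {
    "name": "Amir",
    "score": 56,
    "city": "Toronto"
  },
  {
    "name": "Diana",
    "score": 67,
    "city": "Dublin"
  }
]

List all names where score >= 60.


Filtering records where score >= 60:
  Uma (score=81) -> YES
  Rosa (score=74) -> YES
  Wendy (score=55) -> no
  Eve (score=91) -> YES
  Bob (score=95) -> YES
  Nate (score=77) -> YES
  Amir (score=56) -> no
  Diana (score=67) -> YES


ANSWER: Uma, Rosa, Eve, Bob, Nate, Diana


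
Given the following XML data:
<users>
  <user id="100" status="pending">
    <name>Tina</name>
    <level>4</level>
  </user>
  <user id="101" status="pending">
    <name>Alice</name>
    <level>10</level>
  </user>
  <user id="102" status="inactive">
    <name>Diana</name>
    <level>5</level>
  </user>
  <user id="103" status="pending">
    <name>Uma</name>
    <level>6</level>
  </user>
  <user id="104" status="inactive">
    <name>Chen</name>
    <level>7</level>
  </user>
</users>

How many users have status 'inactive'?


Counting users with status='inactive':
  Diana (id=102) -> MATCH
  Chen (id=104) -> MATCH
Count: 2

ANSWER: 2


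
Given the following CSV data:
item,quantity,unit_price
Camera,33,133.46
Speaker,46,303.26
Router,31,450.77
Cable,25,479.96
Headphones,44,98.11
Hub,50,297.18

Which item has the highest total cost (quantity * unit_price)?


Computing row totals:
  Camera: 4404.18
  Speaker: 13949.96
  Router: 13973.87
  Cable: 11999.0
  Headphones: 4316.84
  Hub: 14859.0
Maximum: Hub (14859.0)

ANSWER: Hub


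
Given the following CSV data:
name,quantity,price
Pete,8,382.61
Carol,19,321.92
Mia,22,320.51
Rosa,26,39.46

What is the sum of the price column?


Values in 'price' column:
  Row 1: 382.61
  Row 2: 321.92
  Row 3: 320.51
  Row 4: 39.46
Sum = 382.61 + 321.92 + 320.51 + 39.46 = 1064.5

ANSWER: 1064.5


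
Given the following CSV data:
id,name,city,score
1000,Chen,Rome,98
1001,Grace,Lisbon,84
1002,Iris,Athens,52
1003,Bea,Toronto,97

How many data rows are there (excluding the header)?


Counting rows (excluding header):
Header: id,name,city,score
Data rows: 4

ANSWER: 4


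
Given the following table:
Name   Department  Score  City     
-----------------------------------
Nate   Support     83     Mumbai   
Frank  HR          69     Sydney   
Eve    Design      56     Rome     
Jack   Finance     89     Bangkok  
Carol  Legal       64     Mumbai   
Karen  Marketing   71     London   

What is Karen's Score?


Row 6: Karen
Score = 71

ANSWER: 71


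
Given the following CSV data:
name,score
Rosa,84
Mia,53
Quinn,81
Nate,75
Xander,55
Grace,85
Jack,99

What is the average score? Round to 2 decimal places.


Scores: 84, 53, 81, 75, 55, 85, 99
Sum = 532
Count = 7
Average = 532 / 7 = 76.00

ANSWER: 76.00


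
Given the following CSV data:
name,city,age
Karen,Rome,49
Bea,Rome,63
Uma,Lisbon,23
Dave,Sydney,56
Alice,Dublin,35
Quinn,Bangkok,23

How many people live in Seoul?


Scanning city column for 'Seoul':
Total matches: 0

ANSWER: 0


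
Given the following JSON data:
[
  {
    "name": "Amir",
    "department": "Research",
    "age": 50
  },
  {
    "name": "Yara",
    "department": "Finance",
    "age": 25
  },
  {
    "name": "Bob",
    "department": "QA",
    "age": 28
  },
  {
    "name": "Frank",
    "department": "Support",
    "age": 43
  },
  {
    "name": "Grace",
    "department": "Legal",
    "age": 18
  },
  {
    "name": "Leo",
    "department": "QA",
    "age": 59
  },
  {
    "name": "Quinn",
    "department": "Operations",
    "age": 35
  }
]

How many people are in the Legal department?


Scanning records for department = Legal
  Record 4: Grace
Count: 1

ANSWER: 1


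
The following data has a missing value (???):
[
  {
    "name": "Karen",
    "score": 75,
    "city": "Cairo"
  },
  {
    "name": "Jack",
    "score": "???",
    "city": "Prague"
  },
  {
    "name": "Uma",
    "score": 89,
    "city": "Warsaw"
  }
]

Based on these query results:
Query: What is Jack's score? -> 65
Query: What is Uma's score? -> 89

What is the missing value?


The missing value is Jack's score
From query: Jack's score = 65

ANSWER: 65


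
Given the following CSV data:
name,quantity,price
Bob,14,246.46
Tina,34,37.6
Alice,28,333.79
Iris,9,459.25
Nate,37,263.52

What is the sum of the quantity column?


Values in 'quantity' column:
  Row 1: 14
  Row 2: 34
  Row 3: 28
  Row 4: 9
  Row 5: 37
Sum = 14 + 34 + 28 + 9 + 37 = 122

ANSWER: 122


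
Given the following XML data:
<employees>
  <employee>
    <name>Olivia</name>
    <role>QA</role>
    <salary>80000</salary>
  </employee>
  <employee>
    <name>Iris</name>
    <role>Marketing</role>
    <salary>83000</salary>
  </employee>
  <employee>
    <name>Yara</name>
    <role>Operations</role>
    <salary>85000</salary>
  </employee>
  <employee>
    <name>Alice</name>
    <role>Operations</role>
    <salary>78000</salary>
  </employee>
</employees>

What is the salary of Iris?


Searching for <employee> with <name>Iris</name>
Found at position 2
<salary>83000</salary>

ANSWER: 83000


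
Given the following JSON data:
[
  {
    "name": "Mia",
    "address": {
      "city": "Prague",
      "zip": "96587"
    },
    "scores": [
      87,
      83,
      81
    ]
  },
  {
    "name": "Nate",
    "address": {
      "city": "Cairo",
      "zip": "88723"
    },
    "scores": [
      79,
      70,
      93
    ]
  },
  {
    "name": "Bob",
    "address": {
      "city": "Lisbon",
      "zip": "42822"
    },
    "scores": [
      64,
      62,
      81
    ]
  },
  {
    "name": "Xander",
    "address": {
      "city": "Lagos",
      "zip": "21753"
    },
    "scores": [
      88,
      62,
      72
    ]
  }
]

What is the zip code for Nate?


Path: records[1].address.zip
Value: 88723

ANSWER: 88723


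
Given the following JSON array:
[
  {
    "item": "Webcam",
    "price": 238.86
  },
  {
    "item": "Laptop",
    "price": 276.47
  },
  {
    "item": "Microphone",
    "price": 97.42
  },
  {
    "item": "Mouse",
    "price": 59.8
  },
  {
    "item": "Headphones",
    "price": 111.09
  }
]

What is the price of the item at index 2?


Array index 2 -> Microphone
price = 97.42

ANSWER: 97.42


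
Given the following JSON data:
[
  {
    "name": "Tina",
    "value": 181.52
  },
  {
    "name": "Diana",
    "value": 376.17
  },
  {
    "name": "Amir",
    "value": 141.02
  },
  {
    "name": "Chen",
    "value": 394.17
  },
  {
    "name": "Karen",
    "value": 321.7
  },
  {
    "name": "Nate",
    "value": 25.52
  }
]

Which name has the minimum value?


Comparing values:
  Tina: 181.52
  Diana: 376.17
  Amir: 141.02
  Chen: 394.17
  Karen: 321.7
  Nate: 25.52
Minimum: Nate (25.52)

ANSWER: Nate


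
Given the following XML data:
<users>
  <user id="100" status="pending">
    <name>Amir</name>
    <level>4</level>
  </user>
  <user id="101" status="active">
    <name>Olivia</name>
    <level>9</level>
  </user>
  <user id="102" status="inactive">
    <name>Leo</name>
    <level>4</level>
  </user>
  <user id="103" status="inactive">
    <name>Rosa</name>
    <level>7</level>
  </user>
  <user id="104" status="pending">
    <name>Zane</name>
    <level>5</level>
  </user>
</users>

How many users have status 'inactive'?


Counting users with status='inactive':
  Leo (id=102) -> MATCH
  Rosa (id=103) -> MATCH
Count: 2

ANSWER: 2


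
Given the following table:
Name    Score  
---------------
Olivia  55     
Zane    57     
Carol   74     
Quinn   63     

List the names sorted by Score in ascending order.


Sorting by Score (ascending):
  Olivia: 55
  Zane: 57
  Quinn: 63
  Carol: 74


ANSWER: Olivia, Zane, Quinn, Carol


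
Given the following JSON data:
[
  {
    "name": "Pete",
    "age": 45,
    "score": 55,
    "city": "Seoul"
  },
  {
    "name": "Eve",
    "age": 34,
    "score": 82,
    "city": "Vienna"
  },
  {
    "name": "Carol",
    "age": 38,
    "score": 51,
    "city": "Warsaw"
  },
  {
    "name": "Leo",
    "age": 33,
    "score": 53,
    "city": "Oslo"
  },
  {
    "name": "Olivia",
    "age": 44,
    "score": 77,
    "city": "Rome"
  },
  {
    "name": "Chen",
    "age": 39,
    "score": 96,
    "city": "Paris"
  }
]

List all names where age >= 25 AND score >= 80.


Checking both conditions:
  Pete (age=45, score=55) -> no
  Eve (age=34, score=82) -> YES
  Carol (age=38, score=51) -> no
  Leo (age=33, score=53) -> no
  Olivia (age=44, score=77) -> no
  Chen (age=39, score=96) -> YES


ANSWER: Eve, Chen


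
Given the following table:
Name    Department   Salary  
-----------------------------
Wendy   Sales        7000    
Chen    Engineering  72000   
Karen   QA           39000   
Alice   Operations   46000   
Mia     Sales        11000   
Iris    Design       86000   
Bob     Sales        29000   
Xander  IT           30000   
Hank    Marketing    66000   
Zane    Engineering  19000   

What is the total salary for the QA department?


QA department members:
  Karen: 39000
Total = 39000 = 39000

ANSWER: 39000


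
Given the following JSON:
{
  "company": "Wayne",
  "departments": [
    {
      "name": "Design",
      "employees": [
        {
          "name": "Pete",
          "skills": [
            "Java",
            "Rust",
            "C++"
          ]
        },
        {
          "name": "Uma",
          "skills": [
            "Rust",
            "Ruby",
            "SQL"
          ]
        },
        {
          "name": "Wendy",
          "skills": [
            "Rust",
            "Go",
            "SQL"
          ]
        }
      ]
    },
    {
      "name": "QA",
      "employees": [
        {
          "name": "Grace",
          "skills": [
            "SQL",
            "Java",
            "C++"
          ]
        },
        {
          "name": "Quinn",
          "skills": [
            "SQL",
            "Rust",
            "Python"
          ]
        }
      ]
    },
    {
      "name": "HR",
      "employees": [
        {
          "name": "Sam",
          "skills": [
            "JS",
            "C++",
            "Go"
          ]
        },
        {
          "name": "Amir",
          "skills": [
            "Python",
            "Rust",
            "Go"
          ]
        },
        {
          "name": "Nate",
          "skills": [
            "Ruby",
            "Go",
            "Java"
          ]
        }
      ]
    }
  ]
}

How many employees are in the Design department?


Path: departments[0].employees
Count: 3

ANSWER: 3


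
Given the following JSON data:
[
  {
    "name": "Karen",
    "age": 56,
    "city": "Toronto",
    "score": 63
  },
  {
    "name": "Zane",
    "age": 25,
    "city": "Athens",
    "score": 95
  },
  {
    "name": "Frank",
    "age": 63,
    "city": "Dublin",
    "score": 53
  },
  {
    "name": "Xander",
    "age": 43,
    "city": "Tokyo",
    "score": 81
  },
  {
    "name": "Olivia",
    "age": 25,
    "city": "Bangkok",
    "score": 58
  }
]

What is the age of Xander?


Looking up record where name = Xander
Record index: 3
Field 'age' = 43

ANSWER: 43


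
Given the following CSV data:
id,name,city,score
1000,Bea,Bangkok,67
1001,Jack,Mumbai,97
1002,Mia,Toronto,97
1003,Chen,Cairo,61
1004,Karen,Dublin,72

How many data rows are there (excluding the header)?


Counting rows (excluding header):
Header: id,name,city,score
Data rows: 5

ANSWER: 5


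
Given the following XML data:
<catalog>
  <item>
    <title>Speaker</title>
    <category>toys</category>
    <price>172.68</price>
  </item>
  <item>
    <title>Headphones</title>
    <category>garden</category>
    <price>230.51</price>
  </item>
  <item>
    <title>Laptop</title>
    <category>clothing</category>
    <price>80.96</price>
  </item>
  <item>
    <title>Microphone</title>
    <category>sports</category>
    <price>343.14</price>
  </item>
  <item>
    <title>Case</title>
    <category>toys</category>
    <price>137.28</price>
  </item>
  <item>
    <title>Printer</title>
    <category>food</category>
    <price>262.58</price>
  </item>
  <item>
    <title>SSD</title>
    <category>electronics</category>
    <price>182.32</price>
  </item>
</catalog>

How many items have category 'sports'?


Scanning <item> elements for <category>sports</category>:
  Item 4: Microphone -> MATCH
Count: 1

ANSWER: 1


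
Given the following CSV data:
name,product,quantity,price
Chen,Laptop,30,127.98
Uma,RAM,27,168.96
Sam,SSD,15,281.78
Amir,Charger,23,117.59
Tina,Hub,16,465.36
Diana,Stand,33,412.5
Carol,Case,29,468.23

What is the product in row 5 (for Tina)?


Row 5: Tina
Column 'product' = Hub

ANSWER: Hub


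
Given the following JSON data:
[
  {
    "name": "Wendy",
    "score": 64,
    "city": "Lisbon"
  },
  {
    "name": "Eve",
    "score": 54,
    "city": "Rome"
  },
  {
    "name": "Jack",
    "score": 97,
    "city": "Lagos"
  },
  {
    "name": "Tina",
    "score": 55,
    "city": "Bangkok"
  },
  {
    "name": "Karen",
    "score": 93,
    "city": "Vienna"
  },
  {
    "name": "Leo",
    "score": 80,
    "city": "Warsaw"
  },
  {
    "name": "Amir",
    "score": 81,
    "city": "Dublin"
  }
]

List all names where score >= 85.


Filtering records where score >= 85:
  Wendy (score=64) -> no
  Eve (score=54) -> no
  Jack (score=97) -> YES
  Tina (score=55) -> no
  Karen (score=93) -> YES
  Leo (score=80) -> no
  Amir (score=81) -> no


ANSWER: Jack, Karen


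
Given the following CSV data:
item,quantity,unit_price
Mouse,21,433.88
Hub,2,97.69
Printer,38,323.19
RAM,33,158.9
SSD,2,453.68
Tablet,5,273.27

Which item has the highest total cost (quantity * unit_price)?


Computing row totals:
  Mouse: 9111.48
  Hub: 195.38
  Printer: 12281.22
  RAM: 5243.7
  SSD: 907.36
  Tablet: 1366.35
Maximum: Printer (12281.22)

ANSWER: Printer


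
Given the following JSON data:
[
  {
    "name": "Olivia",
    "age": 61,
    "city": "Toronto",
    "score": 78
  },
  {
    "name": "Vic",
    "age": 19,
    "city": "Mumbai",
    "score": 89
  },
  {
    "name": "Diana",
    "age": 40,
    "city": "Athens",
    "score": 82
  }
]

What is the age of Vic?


Looking up record where name = Vic
Record index: 1
Field 'age' = 19

ANSWER: 19


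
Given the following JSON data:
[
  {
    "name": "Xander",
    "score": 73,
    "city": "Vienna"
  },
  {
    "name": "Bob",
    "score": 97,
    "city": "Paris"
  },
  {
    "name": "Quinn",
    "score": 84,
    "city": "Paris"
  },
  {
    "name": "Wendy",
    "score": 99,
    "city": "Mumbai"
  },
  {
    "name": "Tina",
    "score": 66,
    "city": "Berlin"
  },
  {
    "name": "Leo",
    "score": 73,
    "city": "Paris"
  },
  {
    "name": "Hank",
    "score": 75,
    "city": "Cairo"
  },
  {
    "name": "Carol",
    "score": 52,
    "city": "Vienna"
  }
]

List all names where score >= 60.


Filtering records where score >= 60:
  Xander (score=73) -> YES
  Bob (score=97) -> YES
  Quinn (score=84) -> YES
  Wendy (score=99) -> YES
  Tina (score=66) -> YES
  Leo (score=73) -> YES
  Hank (score=75) -> YES
  Carol (score=52) -> no


ANSWER: Xander, Bob, Quinn, Wendy, Tina, Leo, Hank


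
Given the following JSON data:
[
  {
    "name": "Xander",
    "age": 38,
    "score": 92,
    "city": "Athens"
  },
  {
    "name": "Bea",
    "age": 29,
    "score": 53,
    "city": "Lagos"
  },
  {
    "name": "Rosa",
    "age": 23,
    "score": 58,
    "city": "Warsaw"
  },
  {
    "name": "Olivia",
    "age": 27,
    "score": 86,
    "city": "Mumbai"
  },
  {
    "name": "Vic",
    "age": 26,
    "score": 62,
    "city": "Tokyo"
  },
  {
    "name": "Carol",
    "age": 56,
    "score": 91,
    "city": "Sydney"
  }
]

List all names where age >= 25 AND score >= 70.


Checking both conditions:
  Xander (age=38, score=92) -> YES
  Bea (age=29, score=53) -> no
  Rosa (age=23, score=58) -> no
  Olivia (age=27, score=86) -> YES
  Vic (age=26, score=62) -> no
  Carol (age=56, score=91) -> YES


ANSWER: Xander, Olivia, Carol


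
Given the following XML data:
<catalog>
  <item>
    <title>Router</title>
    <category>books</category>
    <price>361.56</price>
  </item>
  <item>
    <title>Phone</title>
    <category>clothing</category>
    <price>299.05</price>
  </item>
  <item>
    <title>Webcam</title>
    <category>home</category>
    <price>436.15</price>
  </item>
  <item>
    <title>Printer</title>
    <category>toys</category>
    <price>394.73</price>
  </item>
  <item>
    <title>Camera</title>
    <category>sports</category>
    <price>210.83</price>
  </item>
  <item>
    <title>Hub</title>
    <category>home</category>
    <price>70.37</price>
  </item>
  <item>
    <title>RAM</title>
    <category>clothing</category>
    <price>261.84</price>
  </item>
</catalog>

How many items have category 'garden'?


Scanning <item> elements for <category>garden</category>:
Count: 0

ANSWER: 0


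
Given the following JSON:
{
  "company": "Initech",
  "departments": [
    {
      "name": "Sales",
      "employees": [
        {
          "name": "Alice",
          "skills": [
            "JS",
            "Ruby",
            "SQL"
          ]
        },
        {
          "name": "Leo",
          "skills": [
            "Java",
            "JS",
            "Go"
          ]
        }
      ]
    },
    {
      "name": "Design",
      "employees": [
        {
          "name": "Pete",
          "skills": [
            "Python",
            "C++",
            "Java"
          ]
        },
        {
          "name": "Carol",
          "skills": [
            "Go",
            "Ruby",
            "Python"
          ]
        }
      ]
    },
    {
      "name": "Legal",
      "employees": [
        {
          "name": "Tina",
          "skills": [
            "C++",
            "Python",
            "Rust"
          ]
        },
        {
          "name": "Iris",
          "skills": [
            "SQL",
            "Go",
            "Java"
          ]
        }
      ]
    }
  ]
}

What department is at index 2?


Path: departments[2].name
Value: Legal

ANSWER: Legal


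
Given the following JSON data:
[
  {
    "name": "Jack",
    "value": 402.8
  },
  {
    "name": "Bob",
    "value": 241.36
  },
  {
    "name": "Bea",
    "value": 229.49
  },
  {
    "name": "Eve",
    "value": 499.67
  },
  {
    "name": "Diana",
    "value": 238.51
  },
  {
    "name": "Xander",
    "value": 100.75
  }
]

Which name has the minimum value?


Comparing values:
  Jack: 402.8
  Bob: 241.36
  Bea: 229.49
  Eve: 499.67
  Diana: 238.51
  Xander: 100.75
Minimum: Xander (100.75)

ANSWER: Xander


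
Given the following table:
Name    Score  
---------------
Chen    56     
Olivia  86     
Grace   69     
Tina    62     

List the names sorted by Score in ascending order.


Sorting by Score (ascending):
  Chen: 56
  Tina: 62
  Grace: 69
  Olivia: 86


ANSWER: Chen, Tina, Grace, Olivia


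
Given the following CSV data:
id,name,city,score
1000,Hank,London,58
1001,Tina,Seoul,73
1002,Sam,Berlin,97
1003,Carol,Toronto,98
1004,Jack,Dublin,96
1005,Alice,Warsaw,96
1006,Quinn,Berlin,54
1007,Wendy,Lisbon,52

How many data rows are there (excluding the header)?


Counting rows (excluding header):
Header: id,name,city,score
Data rows: 8

ANSWER: 8


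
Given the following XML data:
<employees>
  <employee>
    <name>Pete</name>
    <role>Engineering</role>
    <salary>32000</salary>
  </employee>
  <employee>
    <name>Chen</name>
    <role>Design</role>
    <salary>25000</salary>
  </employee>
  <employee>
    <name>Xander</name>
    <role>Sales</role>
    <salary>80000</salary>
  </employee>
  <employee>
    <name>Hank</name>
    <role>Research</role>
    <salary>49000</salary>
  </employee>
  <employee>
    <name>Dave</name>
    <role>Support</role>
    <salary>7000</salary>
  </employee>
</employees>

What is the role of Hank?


Searching for <employee> with <name>Hank</name>
Found at position 4
<role>Research</role>

ANSWER: Research


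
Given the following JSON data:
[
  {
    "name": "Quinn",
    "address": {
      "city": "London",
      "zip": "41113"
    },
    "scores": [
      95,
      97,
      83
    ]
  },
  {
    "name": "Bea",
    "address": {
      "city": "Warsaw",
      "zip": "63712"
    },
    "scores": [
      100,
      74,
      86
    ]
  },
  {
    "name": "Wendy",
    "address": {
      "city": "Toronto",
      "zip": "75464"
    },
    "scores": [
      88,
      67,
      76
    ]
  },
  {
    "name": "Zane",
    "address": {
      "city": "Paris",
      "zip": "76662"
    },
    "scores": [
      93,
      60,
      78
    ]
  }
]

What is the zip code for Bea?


Path: records[1].address.zip
Value: 63712

ANSWER: 63712
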